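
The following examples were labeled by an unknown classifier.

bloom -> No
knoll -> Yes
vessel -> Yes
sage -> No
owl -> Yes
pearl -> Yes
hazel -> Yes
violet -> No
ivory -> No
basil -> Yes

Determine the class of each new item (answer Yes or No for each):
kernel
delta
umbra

Rule: ends with 'l'. This holds for each 'Yes' example and fails for each 'No' one.
kernel — ends with 'l', hence Yes.
delta — ends with 'a', hence No.
umbra — ends with 'a', hence No.

Yes, No, No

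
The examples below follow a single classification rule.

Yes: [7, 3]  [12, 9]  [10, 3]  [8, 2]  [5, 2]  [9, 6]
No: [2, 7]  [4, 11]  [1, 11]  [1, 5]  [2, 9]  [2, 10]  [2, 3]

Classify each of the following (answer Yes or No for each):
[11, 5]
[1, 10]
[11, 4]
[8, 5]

Yes, No, Yes, Yes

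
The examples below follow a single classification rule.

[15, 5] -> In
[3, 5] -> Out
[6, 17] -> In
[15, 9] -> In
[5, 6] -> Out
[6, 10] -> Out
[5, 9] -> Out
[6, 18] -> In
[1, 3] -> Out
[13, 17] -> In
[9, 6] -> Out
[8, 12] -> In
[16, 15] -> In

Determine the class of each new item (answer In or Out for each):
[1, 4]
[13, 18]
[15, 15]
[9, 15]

Out, In, In, In

'In' ⟺ sum ≥ 20.
[1, 4] → 1+4 = 5 → Out.
[13, 18] → 13+18 = 31 → In.
[15, 15] → 15+15 = 30 → In.
[9, 15] → 9+15 = 24 → In.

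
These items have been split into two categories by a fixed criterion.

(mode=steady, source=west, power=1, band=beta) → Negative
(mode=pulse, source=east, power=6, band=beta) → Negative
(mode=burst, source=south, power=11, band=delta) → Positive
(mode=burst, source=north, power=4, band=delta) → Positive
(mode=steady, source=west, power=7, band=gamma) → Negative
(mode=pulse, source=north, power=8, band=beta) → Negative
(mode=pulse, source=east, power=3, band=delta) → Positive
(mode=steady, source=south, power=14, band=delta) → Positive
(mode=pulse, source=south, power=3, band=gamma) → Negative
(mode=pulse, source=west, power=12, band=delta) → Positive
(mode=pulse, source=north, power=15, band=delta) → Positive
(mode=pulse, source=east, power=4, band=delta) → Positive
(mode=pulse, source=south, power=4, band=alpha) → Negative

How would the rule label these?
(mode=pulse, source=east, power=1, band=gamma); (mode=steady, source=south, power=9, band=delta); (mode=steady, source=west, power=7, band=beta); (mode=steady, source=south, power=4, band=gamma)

Negative, Positive, Negative, Negative

Every 'Positive' example satisfies: band is delta. None of the 'Negative' examples do.
(mode=pulse, source=east, power=1, band=gamma) — band is gamma, hence Negative.
(mode=steady, source=south, power=9, band=delta) — band is delta, hence Positive.
(mode=steady, source=west, power=7, band=beta) — band is beta, hence Negative.
(mode=steady, source=south, power=4, band=gamma) — band is gamma, hence Negative.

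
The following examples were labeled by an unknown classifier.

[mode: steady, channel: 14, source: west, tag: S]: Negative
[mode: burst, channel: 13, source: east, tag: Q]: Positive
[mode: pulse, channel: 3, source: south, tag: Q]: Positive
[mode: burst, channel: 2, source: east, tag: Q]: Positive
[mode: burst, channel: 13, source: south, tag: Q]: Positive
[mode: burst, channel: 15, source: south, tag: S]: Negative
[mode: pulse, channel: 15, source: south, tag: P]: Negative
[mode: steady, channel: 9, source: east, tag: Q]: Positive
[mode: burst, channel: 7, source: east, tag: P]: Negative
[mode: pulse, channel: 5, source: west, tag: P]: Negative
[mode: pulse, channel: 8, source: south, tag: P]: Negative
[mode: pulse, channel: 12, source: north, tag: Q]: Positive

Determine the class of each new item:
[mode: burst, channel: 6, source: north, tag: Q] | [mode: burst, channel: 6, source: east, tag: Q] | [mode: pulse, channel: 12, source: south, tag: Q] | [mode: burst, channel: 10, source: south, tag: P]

Positive, Positive, Positive, Negative

The classifier is using: tag is Q.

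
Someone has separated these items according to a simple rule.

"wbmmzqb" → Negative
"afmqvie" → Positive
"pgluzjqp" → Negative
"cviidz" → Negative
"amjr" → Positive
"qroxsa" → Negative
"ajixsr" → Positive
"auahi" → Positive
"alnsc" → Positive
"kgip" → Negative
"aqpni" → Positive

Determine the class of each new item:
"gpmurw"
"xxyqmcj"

'Positive' ⟺ starts with 'a'.
"gpmurw" — starts with 'g', hence Negative.
"xxyqmcj" — starts with 'x', hence Negative.

Negative, Negative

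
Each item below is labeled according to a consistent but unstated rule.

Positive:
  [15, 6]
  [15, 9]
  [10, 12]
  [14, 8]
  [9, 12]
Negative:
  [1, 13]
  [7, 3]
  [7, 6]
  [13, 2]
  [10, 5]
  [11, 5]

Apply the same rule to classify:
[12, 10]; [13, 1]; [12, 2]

Positive, Negative, Negative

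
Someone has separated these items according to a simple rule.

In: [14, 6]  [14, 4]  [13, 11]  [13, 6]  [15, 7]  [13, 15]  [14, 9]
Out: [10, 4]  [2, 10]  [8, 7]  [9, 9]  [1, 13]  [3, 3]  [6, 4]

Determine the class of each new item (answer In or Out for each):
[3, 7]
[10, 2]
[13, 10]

A rule that fits every label: first ≥ 11 — true of each 'In' example, false of each 'Out' one.
[3, 7] → first 3 → Out.
[10, 2] → first 10 → Out.
[13, 10] → first 13 → In.

Out, Out, In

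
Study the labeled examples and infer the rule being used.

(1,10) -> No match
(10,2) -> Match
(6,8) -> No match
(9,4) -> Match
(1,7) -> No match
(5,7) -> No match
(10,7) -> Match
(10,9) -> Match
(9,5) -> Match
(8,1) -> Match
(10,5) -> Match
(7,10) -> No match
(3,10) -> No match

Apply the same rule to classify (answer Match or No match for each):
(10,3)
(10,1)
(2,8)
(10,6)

Match, Match, No match, Match

The classifier is using: first > second.
(10,3) → 10 > 3 → Match.
(10,1) → 10 > 1 → Match.
(2,8) → 2 < 8 → No match.
(10,6) → 10 > 6 → Match.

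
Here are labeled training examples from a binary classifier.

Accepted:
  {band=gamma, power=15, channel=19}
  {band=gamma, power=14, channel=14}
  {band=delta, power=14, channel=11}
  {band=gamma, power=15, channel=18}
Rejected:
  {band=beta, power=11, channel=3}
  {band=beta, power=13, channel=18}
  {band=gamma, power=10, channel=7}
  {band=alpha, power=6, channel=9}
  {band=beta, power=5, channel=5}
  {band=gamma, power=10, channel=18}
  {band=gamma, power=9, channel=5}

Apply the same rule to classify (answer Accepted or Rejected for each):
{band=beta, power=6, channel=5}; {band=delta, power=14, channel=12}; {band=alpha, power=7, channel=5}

The rule appears to be: power ≥ 14.
{band=beta, power=6, channel=5} — power = 6, hence Rejected.
{band=delta, power=14, channel=12} — power = 14, hence Accepted.
{band=alpha, power=7, channel=5} — power = 7, hence Rejected.

Rejected, Accepted, Rejected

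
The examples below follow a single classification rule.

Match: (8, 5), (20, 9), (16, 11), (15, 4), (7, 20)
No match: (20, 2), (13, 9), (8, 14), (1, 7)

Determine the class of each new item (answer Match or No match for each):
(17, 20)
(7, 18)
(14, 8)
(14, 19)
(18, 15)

Match, Match, No match, Match, Match

Comparing the two groups points to one rule — sum is odd.
(17, 20) → 17+20 = 37 → Match. (7, 18) → 7+18 = 25 → Match. (14, 8) → 14+8 = 22 → No match. (14, 19) → 14+19 = 33 → Match. (18, 15) → 18+15 = 33 → Match.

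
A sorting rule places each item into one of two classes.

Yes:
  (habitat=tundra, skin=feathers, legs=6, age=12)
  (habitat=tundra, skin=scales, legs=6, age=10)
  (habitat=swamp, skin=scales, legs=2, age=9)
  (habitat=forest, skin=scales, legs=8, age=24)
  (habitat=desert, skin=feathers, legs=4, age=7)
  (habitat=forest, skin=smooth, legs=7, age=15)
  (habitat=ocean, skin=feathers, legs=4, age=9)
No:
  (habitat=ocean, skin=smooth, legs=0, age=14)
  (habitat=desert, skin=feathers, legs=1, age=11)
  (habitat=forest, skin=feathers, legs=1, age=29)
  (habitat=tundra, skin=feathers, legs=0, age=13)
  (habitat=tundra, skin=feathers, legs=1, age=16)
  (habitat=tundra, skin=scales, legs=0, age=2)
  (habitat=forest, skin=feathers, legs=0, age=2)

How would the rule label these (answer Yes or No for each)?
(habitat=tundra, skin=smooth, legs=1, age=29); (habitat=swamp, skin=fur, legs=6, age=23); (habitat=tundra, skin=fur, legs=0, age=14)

Rule: legs ≥ 2. This holds for each 'Yes' example and fails for each 'No' one.
(habitat=tundra, skin=smooth, legs=1, age=29): legs = 1 — does not fit, so No. (habitat=swamp, skin=fur, legs=6, age=23): legs = 6 — has this property, so Yes. (habitat=tundra, skin=fur, legs=0, age=14): legs = 0 — does not fit, so No.

No, Yes, No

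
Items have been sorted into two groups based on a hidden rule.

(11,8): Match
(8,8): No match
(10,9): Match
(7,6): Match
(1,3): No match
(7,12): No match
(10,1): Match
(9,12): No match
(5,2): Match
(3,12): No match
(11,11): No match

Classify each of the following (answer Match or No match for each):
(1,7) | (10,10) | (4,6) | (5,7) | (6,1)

Looking at the examples, the only property every 'Match' case has and every 'No match' case lacks is: first > second.

No match, No match, No match, No match, Match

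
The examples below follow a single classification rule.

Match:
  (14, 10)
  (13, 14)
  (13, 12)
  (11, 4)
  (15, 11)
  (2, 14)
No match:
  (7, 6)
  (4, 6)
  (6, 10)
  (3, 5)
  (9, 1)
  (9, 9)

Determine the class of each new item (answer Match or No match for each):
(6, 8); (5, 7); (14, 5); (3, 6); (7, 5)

No match, No match, Match, No match, No match

All 'Match' examples share one property — max ≥ 11 — and every 'No match' example lacks it.
(6, 8) → max 8 → No match.
(5, 7) → max 7 → No match.
(14, 5) → max 14 → Match.
(3, 6) → max 6 → No match.
(7, 5) → max 7 → No match.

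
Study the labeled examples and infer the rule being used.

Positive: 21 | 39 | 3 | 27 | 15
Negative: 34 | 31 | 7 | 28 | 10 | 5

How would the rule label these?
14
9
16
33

Negative, Positive, Negative, Positive

The rule appears to be: multiple of 3.
14: Negative (14 = 3·4 + 2). 9: Positive (9 = 3·3). 16: Negative (16 = 3·5 + 1). 33: Positive (33 = 3·11).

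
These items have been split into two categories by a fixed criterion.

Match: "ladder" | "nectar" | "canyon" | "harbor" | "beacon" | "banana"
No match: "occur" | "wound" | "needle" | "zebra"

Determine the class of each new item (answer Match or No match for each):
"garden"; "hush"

A rule that fits every label: even length AND contains 'a' — true of each 'Match' example, false of each 'No match' one.
Match: "garden", since length 6, has 'a'.
No match: "hush", since length 4, no 'a'.

Match, No match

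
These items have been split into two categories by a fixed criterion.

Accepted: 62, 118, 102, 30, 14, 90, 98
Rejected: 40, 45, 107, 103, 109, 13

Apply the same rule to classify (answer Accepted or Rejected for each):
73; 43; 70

The classifier is using: ≡ 2 (mod 4).
73: 73 mod 4 = 1, doesn't qualify → Rejected. 43: 43 mod 4 = 3, doesn't qualify → Rejected. 70: 70 mod 4 = 2, fits → Accepted.

Rejected, Rejected, Accepted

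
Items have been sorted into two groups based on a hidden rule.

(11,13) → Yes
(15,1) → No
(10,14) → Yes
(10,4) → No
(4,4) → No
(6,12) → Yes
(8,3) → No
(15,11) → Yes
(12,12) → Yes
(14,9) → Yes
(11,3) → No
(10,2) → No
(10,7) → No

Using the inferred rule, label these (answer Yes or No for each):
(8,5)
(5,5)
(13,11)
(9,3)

No, No, Yes, No

The pattern is that an item is 'Yes' exactly when: sum ≥ 18.
No: (8,5), since 8+5 = 13.
No: (5,5), since 5+5 = 10.
Yes: (13,11), since 13+11 = 24.
No: (9,3), since 9+3 = 12.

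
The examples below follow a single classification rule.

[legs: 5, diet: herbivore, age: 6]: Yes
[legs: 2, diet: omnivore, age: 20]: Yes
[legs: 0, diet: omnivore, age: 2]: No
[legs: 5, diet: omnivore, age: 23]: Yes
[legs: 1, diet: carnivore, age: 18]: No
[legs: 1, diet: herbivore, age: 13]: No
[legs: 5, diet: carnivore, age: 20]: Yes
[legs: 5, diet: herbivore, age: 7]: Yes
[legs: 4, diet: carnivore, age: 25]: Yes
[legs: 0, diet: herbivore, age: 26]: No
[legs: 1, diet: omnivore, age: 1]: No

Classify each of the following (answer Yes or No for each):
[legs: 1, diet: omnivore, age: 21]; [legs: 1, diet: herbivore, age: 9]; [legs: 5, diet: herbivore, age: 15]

No, No, Yes

A rule that fits every label: legs ≥ 2 — true of each 'Yes' example, false of each 'No' one.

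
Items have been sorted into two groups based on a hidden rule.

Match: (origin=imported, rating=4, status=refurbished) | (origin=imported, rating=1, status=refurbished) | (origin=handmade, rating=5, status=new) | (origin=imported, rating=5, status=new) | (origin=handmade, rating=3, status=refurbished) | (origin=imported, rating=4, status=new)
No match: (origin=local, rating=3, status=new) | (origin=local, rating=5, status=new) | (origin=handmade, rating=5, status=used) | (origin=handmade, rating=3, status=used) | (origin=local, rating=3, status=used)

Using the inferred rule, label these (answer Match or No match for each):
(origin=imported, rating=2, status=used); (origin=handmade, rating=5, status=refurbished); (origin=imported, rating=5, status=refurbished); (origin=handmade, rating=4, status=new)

The rule appears to be: status is not used AND origin is not local.

No match, Match, Match, Match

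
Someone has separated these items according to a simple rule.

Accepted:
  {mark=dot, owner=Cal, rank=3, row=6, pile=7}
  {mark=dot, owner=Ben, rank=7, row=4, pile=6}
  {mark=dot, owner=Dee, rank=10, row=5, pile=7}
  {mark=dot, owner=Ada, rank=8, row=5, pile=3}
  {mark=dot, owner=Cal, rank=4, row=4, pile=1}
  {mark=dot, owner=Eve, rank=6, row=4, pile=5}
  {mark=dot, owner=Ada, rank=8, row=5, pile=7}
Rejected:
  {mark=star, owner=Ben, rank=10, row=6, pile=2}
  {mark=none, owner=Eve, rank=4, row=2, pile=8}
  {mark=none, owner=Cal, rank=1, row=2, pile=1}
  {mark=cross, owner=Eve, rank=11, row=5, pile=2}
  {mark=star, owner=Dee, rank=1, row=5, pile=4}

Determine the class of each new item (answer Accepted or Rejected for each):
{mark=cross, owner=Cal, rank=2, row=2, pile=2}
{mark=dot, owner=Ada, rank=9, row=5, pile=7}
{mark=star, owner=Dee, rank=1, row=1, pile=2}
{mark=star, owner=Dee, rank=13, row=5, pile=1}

Rejected, Accepted, Rejected, Rejected

'Accepted' ⟺ mark is dot.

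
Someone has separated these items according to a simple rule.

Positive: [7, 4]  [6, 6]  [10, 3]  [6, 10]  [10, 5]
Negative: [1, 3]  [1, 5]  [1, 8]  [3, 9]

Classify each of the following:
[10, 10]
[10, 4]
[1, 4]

The pattern is that an item is 'Positive' exactly when: first ≥ 4.
[10, 10] → first 10 → Positive.
[10, 4] → first 10 → Positive.
[1, 4] → first 1 → Negative.

Positive, Positive, Negative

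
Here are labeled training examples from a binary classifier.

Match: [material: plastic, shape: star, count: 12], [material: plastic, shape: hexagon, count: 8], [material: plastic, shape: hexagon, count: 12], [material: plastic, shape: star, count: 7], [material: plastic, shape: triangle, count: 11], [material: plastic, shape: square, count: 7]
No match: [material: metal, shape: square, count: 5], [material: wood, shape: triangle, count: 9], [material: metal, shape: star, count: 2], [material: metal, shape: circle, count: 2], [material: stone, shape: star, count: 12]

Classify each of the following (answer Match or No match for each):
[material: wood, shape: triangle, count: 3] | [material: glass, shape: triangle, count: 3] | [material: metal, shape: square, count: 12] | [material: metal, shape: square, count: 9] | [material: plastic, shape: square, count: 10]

The distinguishing property — material is plastic — holds for all the 'Match' cases and none of the 'No match' cases.

No match, No match, No match, No match, Match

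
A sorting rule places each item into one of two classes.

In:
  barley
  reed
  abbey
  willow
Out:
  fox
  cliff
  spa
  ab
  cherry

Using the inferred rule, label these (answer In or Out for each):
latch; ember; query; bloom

Out, In, In, In

The rule appears to be: has ≥ 2 vowels.
latch → 1 vowel → Out. ember → 2 vowels → In. query → 2 vowels → In. bloom → 2 vowels → In.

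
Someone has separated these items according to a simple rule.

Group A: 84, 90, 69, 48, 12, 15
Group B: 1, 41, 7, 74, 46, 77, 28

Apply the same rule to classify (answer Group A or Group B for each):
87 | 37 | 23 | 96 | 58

Group A, Group B, Group B, Group A, Group B

The common property of the 'Group A' items is: multiple of 3. No 'Group B' item has it.
87: Group A (87 = 3·29). 37: Group B (37 = 3·12 + 1). 23: Group B (23 = 3·7 + 2). 96: Group A (96 = 3·32). 58: Group B (58 = 3·19 + 1).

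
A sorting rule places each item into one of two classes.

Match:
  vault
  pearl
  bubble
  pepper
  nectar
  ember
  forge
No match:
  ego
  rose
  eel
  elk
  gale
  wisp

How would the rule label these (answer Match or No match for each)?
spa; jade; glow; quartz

The simplest hypothesis consistent with all the labels is: length ≥ 5.
spa: No match (length 3).
jade: No match (length 4).
glow: No match (length 4).
quartz: Match (length 6).

No match, No match, No match, Match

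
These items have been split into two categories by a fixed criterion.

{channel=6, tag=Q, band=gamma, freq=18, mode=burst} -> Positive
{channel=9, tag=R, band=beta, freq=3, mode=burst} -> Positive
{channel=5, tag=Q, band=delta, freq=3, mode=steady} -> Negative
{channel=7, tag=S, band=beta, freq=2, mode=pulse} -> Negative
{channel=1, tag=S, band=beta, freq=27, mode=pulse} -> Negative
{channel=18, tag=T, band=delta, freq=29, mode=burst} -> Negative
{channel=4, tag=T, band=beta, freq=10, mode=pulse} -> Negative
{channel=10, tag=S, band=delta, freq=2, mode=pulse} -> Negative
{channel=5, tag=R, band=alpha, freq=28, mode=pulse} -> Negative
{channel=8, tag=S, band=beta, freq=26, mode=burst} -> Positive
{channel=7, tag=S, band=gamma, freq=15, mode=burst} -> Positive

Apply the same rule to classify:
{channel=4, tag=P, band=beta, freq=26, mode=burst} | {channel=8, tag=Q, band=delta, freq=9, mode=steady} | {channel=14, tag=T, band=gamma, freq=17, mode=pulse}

Positive, Negative, Negative

The simplest hypothesis consistent with all the labels is: mode is burst AND freq ≤ 26.
{channel=4, tag=P, band=beta, freq=26, mode=burst}: mode is burst, freq = 26 — checks out, so Positive.
{channel=8, tag=Q, band=delta, freq=9, mode=steady}: mode is steady, freq = 9 — doesn't match, so Negative.
{channel=14, tag=T, band=gamma, freq=17, mode=pulse}: mode is pulse, freq = 17 — doesn't match, so Negative.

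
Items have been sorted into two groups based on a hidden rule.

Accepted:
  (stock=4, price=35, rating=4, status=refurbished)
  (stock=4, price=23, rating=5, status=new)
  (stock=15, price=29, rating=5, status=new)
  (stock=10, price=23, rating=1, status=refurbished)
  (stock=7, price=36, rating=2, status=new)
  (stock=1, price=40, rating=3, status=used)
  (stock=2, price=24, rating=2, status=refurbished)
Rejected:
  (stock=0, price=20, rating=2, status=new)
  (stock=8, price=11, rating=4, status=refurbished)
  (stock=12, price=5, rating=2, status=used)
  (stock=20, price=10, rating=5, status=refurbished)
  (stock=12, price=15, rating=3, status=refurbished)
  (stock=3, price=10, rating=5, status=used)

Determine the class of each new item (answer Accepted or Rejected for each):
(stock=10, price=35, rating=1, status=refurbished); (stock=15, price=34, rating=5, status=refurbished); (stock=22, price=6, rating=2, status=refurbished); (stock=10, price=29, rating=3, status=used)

Accepted, Accepted, Rejected, Accepted

All 'Accepted' examples share one property — price ≥ 23 — and every 'Rejected' example lacks it.
(stock=10, price=35, rating=1, status=refurbished): price = 35 — qualifies, so Accepted.
(stock=15, price=34, rating=5, status=refurbished): price = 34 — qualifies, so Accepted.
(stock=22, price=6, rating=2, status=refurbished): price = 6 — doesn't qualify, so Rejected.
(stock=10, price=29, rating=3, status=used): price = 29 — qualifies, so Accepted.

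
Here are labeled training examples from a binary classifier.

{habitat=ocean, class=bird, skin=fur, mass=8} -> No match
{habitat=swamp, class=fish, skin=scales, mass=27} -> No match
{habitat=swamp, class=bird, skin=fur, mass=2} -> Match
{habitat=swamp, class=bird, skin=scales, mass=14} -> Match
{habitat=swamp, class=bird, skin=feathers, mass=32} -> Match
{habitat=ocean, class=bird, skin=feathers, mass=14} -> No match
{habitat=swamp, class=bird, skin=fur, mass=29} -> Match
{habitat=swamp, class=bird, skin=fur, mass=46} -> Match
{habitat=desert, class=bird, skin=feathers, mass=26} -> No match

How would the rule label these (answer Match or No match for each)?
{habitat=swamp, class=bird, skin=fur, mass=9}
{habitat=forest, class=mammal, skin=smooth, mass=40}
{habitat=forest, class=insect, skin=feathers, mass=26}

The pattern is that an item is 'Match' exactly when: class is bird AND habitat is swamp.
{habitat=swamp, class=bird, skin=fur, mass=9}: class is bird, habitat is swamp, qualifies → Match.
{habitat=forest, class=mammal, skin=smooth, mass=40}: class is mammal, habitat is forest, fails this test → No match.
{habitat=forest, class=insect, skin=feathers, mass=26}: class is insect, habitat is forest, fails this test → No match.

Match, No match, No match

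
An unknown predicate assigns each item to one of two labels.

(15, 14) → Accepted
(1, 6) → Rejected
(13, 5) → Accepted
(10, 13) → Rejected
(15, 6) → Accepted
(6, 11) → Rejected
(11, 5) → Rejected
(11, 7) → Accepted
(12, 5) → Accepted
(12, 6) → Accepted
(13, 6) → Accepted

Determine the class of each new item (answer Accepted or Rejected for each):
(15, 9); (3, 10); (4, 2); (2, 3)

Accepted, Rejected, Rejected, Rejected

One predicate separates the groups cleanly: first > second AND sum ≥ 17.
(15, 9): 15 > 9, 15+9 = 24 — fits, so Accepted.
(3, 10): 3 < 10, 3+10 = 13 — fails the rule, so Rejected.
(4, 2): 4 > 2, 4+2 = 6 — fails the rule, so Rejected.
(2, 3): 2 < 3, 2+3 = 5 — fails the rule, so Rejected.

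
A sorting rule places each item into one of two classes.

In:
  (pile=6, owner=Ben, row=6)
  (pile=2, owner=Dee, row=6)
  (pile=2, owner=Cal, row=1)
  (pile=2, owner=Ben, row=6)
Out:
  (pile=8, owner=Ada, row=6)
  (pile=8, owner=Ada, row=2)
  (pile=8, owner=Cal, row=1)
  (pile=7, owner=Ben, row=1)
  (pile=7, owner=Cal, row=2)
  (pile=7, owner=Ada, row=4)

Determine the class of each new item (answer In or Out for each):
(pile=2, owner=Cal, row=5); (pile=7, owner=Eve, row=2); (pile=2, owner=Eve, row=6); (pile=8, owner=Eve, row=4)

In, Out, In, Out

The distinguishing property — pile ≤ 6 — holds for all the 'In' cases and none of the 'Out' cases.
(pile=2, owner=Cal, row=5) → pile = 2 → In. (pile=7, owner=Eve, row=2) → pile = 7 → Out. (pile=2, owner=Eve, row=6) → pile = 2 → In. (pile=8, owner=Eve, row=4) → pile = 8 → Out.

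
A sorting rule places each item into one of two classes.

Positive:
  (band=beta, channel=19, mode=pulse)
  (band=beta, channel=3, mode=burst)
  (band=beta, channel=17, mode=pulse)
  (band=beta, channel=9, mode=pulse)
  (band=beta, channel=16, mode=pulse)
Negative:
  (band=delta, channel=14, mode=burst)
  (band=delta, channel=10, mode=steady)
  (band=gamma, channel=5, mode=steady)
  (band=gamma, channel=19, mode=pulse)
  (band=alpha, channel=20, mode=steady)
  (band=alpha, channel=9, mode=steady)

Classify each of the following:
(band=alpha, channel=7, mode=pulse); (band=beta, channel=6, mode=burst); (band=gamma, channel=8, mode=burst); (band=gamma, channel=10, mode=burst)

The classifier is using: band is beta.
(band=alpha, channel=7, mode=pulse): band is alpha, does not pass → Negative.
(band=beta, channel=6, mode=burst): band is beta, matches → Positive.
(band=gamma, channel=8, mode=burst): band is gamma, does not pass → Negative.
(band=gamma, channel=10, mode=burst): band is gamma, does not pass → Negative.

Negative, Positive, Negative, Negative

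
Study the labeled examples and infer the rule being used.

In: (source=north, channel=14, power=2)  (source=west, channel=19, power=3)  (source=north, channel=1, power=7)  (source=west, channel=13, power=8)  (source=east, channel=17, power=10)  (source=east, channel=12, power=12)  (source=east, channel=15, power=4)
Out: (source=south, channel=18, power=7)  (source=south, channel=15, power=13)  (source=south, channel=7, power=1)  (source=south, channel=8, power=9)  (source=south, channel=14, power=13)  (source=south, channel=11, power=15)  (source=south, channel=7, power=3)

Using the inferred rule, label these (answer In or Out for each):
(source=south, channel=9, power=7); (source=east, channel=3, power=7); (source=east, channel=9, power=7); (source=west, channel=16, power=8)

Out, In, In, In

The rule appears to be: source is not south.
(source=south, channel=9, power=7): Out (source is south). (source=east, channel=3, power=7): In (source is east). (source=east, channel=9, power=7): In (source is east). (source=west, channel=16, power=8): In (source is west).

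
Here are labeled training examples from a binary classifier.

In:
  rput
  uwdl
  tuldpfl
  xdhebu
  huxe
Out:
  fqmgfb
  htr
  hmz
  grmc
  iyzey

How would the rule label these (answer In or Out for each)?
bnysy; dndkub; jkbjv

Out, In, Out

A rule that fits every label: contains 'u' — true of each 'In' example, false of each 'Out' one.
bnysy → no 'u' → Out.
dndkub → has 'u' → In.
jkbjv → no 'u' → Out.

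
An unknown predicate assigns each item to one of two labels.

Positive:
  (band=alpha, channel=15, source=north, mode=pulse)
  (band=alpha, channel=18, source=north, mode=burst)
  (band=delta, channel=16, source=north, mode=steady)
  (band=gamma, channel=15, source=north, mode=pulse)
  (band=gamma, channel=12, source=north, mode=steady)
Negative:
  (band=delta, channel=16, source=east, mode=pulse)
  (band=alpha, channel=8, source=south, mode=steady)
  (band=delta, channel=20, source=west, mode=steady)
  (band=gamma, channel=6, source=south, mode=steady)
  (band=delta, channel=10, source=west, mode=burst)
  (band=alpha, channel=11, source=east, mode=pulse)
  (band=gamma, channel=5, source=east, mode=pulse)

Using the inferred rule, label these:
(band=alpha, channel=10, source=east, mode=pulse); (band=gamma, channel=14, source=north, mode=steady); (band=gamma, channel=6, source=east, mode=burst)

Negative, Positive, Negative

A rule that fits every label: source is north — true of each 'Positive' example, false of each 'Negative' one.
Negative: (band=alpha, channel=10, source=east, mode=pulse), since source is east.
Positive: (band=gamma, channel=14, source=north, mode=steady), since source is north.
Negative: (band=gamma, channel=6, source=east, mode=burst), since source is east.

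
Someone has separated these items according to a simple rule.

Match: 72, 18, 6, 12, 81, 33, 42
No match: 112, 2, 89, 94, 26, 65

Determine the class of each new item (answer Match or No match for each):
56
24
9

No match, Match, Match

The simplest hypothesis consistent with all the labels is: multiple of 3.
56 → 56 = 3·18 + 2 → No match. 24 → 24 = 3·8 → Match. 9 → 9 = 3·3 → Match.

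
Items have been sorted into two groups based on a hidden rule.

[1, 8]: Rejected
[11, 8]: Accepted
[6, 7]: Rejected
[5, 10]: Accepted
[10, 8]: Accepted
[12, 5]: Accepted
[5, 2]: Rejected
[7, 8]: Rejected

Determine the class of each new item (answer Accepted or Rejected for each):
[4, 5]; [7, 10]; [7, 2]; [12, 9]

Rejected, Accepted, Rejected, Accepted

One predicate separates the groups cleanly: max ≥ 10.
[4, 5]: max 5 — fails the rule, so Rejected.
[7, 10]: max 10 — qualifies, so Accepted.
[7, 2]: max 7 — fails the rule, so Rejected.
[12, 9]: max 12 — qualifies, so Accepted.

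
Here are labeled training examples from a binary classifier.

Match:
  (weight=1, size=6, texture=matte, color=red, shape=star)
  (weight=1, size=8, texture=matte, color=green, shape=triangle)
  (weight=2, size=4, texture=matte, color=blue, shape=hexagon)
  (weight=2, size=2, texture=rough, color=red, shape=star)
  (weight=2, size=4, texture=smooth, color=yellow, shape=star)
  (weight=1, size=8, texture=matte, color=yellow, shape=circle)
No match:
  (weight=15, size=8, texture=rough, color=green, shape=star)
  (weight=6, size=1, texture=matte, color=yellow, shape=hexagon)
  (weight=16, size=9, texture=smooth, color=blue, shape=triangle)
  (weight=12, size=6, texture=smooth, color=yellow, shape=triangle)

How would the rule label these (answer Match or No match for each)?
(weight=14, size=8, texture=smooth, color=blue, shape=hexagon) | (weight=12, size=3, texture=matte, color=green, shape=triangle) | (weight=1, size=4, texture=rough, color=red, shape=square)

No match, No match, Match

The rule appears to be: weight ≤ 2.
(weight=14, size=8, texture=smooth, color=blue, shape=hexagon): weight = 14 — doesn't match, so No match.
(weight=12, size=3, texture=matte, color=green, shape=triangle): weight = 12 — doesn't match, so No match.
(weight=1, size=4, texture=rough, color=red, shape=square): weight = 1 — fits, so Match.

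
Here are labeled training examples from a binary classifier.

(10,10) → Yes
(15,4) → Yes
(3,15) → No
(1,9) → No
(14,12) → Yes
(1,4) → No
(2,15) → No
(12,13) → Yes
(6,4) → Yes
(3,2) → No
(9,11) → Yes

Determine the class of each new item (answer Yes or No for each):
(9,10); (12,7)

Yes, Yes

One predicate separates the groups cleanly: first ≥ 4.
(9,10): first 9 — satisfies this, so Yes. (12,7): first 12 — satisfies this, so Yes.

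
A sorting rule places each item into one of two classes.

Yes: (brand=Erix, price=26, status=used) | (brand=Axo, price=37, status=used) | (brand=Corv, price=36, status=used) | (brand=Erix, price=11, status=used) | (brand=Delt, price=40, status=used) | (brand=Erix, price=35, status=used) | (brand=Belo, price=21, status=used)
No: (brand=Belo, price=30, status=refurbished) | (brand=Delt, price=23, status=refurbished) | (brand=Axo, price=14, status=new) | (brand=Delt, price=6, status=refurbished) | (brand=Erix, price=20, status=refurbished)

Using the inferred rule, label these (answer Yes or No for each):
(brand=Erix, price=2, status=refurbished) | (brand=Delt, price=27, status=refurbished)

No, No

The common property of the 'Yes' items is: status is used. No 'No' item has it.
(brand=Erix, price=2, status=refurbished) — status is refurbished, hence No.
(brand=Delt, price=27, status=refurbished) — status is refurbished, hence No.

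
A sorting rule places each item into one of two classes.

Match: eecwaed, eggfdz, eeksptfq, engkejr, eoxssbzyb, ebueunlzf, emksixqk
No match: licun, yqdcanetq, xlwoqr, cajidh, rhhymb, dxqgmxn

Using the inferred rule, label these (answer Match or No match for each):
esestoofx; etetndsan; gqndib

The rule appears to be: starts with 'e'.

Match, Match, No match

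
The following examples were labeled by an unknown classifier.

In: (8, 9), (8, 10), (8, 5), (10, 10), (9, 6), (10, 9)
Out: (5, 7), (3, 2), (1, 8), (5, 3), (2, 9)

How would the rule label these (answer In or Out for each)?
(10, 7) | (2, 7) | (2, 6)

In, Out, Out

Rule: sum ≥ 13. This holds for each 'In' example and fails for each 'Out' one.
In: (10, 7), since 10+7 = 17. Out: (2, 7), since 2+7 = 9. Out: (2, 6), since 2+6 = 8.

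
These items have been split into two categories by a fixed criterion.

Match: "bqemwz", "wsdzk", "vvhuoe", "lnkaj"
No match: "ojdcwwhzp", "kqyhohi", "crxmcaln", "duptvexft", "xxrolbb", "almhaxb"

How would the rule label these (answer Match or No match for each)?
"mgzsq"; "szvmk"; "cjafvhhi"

Match, Match, No match

The simplest hypothesis consistent with all the labels is: length ≤ 6.
Match: "mgzsq", since length 5. Match: "szvmk", since length 5. No match: "cjafvhhi", since length 8.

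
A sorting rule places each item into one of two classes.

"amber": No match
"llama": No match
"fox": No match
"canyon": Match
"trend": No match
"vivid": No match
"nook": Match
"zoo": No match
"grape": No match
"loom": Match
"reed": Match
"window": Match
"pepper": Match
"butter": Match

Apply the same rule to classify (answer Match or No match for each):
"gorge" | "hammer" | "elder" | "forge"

No match, Match, No match, No match

The common property of the 'Match' items is: even length. No 'No match' item has it.
"gorge": length 5 — does not pass, so No match.
"hammer": length 6 — qualifies, so Match.
"elder": length 5 — does not pass, so No match.
"forge": length 5 — does not pass, so No match.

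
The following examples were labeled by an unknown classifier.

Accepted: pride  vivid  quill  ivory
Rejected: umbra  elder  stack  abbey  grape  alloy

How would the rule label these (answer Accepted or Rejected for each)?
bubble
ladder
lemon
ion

Rejected, Rejected, Rejected, Accepted

All 'Accepted' examples share one property — contains 'i' — and every 'Rejected' example lacks it.
bubble: no 'i', doesn't qualify → Rejected.
ladder: no 'i', doesn't qualify → Rejected.
lemon: no 'i', doesn't qualify → Rejected.
ion: has 'i', checks out → Accepted.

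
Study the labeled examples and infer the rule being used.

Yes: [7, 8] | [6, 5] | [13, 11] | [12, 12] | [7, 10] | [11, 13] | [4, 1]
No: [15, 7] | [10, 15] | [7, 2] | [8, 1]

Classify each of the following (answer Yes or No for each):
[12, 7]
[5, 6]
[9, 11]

The rule appears to be: |first − second| ≤ 3.
[12, 7] — |12−7| = 5, hence No.
[5, 6] — |5−6| = 1, hence Yes.
[9, 11] — |9−11| = 2, hence Yes.

No, Yes, Yes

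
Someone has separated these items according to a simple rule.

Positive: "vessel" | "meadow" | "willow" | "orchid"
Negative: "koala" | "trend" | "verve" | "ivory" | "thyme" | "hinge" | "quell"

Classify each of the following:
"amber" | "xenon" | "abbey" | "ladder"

The pattern is that an item is 'Positive' exactly when: even length.
Negative: "amber", since length 5. Negative: "xenon", since length 5. Negative: "abbey", since length 5. Positive: "ladder", since length 6.

Negative, Negative, Negative, Positive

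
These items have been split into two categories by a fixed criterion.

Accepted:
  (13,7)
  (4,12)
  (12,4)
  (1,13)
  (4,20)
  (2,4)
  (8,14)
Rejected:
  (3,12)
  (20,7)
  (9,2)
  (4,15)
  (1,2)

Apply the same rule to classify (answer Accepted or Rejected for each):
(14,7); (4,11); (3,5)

A rule that fits every label: sum is even — true of each 'Accepted' example, false of each 'Rejected' one.
(14,7): Rejected (14+7 = 21). (4,11): Rejected (4+11 = 15). (3,5): Accepted (3+5 = 8).

Rejected, Rejected, Accepted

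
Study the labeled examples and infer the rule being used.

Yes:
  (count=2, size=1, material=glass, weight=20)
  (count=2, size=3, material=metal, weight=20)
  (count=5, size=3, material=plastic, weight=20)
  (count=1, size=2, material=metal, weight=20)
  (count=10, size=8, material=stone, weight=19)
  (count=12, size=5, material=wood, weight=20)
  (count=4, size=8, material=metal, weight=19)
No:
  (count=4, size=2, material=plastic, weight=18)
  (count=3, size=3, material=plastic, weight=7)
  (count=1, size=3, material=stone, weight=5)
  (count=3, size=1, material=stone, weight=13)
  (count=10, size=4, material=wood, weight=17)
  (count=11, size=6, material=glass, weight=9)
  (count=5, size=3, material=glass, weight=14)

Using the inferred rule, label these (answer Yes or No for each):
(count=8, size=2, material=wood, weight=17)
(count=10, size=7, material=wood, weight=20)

Every 'Yes' example satisfies: weight ≥ 19. None of the 'No' examples do.
(count=8, size=2, material=wood, weight=17): weight = 17, fails this test → No. (count=10, size=7, material=wood, weight=20): weight = 20, has this property → Yes.

No, Yes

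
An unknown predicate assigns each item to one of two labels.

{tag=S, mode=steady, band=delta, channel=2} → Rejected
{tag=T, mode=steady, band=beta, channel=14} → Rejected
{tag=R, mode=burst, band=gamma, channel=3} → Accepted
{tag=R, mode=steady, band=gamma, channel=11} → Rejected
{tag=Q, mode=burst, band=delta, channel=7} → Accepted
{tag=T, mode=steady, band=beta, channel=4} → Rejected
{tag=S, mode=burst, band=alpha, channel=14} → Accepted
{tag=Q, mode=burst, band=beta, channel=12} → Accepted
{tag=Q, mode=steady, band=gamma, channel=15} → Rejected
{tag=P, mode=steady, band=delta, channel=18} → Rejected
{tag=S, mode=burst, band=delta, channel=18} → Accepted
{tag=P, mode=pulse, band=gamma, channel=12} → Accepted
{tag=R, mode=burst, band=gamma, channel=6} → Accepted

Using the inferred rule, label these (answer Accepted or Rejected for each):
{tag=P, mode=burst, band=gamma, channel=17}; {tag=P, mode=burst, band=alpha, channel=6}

Accepted, Accepted

The common property of the 'Accepted' items is: mode is not steady. No 'Rejected' item has it.
{tag=P, mode=burst, band=gamma, channel=17}: mode is burst — checks out, so Accepted.
{tag=P, mode=burst, band=alpha, channel=6}: mode is burst — checks out, so Accepted.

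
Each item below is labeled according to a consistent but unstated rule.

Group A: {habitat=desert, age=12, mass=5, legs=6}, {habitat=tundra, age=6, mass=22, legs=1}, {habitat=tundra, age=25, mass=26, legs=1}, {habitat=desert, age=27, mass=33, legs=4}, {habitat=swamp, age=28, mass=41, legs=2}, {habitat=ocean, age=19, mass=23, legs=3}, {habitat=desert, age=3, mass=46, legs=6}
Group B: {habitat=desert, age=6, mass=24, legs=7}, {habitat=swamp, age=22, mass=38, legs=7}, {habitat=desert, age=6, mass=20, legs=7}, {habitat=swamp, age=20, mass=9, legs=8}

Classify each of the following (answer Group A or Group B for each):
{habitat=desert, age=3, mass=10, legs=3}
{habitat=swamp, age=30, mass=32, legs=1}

Group A, Group A

'Group A' ⟺ legs ≤ 6.
{habitat=desert, age=3, mass=10, legs=3} → legs = 3 → Group A.
{habitat=swamp, age=30, mass=32, legs=1} → legs = 1 → Group A.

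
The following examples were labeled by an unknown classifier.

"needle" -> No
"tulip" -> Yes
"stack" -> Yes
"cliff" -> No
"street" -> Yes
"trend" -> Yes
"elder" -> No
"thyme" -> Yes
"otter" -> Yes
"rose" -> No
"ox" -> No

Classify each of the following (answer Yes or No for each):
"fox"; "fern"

No, No

The rule appears to be: contains 't'.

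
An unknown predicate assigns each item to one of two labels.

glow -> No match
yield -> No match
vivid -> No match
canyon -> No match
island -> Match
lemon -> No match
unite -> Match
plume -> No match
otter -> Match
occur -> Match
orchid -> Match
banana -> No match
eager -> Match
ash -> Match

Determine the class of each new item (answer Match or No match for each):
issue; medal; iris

Match, No match, Match

The pattern is that an item is 'Match' exactly when: starts with a vowel.
issue: starts with 'i' — has this property, so Match.
medal: starts with 'm' — does not pass, so No match.
iris: starts with 'i' — has this property, so Match.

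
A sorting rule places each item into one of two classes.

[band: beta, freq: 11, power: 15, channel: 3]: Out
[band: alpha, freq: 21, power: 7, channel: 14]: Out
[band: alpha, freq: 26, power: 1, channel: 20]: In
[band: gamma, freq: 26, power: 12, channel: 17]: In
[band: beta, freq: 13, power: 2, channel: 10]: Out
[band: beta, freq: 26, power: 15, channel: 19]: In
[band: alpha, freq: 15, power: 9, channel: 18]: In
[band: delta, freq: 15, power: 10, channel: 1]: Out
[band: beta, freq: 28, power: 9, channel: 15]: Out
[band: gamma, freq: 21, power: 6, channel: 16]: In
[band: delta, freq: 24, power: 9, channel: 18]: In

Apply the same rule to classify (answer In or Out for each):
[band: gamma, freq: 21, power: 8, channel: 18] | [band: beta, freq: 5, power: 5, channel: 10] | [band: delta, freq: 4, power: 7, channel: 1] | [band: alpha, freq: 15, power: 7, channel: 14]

Rule: channel ≥ 16. This holds for each 'In' example and fails for each 'Out' one.
[band: gamma, freq: 21, power: 8, channel: 18] — channel = 18, hence In.
[band: beta, freq: 5, power: 5, channel: 10] — channel = 10, hence Out.
[band: delta, freq: 4, power: 7, channel: 1] — channel = 1, hence Out.
[band: alpha, freq: 15, power: 7, channel: 14] — channel = 14, hence Out.

In, Out, Out, Out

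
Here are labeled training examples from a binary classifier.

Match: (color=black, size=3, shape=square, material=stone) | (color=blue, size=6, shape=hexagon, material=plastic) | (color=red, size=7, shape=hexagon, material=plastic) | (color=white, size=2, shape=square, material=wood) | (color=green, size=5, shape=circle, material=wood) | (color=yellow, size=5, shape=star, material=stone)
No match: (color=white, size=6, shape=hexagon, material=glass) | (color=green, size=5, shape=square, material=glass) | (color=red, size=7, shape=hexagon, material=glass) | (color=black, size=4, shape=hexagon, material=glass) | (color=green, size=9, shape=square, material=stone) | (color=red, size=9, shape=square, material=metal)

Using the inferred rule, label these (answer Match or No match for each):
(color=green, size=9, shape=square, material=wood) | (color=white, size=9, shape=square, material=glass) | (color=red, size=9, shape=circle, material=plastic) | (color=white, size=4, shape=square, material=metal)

No match, No match, No match, Match

'Match' ⟺ material is not glass AND size ≤ 7.
(color=green, size=9, shape=square, material=wood) — material is wood, size = 9, hence No match.
(color=white, size=9, shape=square, material=glass) — material is glass, size = 9, hence No match.
(color=red, size=9, shape=circle, material=plastic) — material is plastic, size = 9, hence No match.
(color=white, size=4, shape=square, material=metal) — material is metal, size = 4, hence Match.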